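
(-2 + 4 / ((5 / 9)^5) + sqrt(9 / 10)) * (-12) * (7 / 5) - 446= -26284214 / 15625 - 126 * sqrt(10) / 25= -1698.13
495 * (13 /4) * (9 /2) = 57915 /8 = 7239.38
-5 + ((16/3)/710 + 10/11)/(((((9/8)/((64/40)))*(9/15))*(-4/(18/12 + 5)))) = -2698277/316305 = -8.53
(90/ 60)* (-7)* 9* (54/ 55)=-5103/ 55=-92.78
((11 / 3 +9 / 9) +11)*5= 235 / 3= 78.33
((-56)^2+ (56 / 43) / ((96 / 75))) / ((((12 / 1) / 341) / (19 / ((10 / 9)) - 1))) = 29622767867 / 20640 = 1435211.62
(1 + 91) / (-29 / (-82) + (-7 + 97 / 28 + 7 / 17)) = -1795472 / 54065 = -33.21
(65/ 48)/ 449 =65/ 21552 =0.00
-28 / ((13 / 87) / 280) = -682080 / 13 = -52467.69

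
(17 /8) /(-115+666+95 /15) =51 /13376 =0.00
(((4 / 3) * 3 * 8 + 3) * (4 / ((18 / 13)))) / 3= 910 / 27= 33.70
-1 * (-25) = 25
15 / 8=1.88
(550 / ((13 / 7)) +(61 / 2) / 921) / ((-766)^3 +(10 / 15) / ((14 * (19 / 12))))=-943301569 / 1431432679836744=-0.00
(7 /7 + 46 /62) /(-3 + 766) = 54 /23653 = 0.00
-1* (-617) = 617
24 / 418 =12 / 209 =0.06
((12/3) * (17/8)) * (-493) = -8381/2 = -4190.50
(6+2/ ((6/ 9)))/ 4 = 9/ 4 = 2.25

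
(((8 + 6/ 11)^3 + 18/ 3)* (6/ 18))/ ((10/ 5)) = 419285/ 3993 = 105.01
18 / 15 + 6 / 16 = 63 / 40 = 1.58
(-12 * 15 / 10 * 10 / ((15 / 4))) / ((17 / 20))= -960 / 17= -56.47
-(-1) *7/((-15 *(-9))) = 7/135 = 0.05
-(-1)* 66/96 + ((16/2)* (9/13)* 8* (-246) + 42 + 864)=-2078545/208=-9993.00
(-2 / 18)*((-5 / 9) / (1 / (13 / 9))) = 65 / 729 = 0.09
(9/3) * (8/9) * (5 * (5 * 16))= 3200/3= 1066.67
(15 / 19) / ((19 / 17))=255 / 361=0.71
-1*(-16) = 16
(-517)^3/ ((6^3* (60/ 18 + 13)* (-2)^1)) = 19584.53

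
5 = 5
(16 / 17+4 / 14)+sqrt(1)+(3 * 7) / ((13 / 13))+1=2883 / 119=24.23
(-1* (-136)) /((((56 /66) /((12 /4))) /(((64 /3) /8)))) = 8976 /7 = 1282.29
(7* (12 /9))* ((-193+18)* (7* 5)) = -171500 /3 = -57166.67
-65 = -65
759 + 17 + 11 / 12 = 9323 / 12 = 776.92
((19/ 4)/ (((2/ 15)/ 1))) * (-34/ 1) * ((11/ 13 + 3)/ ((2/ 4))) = -121125/ 13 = -9317.31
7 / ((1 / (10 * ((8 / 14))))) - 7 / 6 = 233 / 6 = 38.83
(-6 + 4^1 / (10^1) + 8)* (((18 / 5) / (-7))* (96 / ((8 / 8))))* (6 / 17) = -124416 / 2975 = -41.82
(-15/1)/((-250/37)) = 111/50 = 2.22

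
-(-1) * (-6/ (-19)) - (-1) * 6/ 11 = 180/ 209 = 0.86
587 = 587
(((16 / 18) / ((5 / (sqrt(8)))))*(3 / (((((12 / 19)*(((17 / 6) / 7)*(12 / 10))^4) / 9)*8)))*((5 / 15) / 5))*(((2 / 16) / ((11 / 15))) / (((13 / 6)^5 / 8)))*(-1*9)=-199537506000*sqrt(2) / 341118389183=-0.83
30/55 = 6/11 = 0.55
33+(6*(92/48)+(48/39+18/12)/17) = 9870/221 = 44.66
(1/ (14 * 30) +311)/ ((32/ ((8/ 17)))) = 130621/ 28560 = 4.57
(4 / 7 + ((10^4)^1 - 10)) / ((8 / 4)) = 34967 / 7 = 4995.29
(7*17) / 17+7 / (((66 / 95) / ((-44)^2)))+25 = 58616 / 3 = 19538.67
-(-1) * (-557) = -557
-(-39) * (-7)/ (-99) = 91/ 33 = 2.76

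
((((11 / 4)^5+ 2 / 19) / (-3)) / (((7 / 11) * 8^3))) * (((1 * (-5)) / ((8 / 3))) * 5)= 120293525 / 79691776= 1.51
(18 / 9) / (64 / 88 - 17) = -22 / 179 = -0.12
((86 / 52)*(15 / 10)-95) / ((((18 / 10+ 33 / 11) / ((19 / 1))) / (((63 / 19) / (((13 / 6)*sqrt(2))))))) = -396.30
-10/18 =-0.56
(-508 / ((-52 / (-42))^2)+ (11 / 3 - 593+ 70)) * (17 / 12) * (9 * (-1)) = 7332491 / 676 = 10846.88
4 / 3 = 1.33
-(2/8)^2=-1/16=-0.06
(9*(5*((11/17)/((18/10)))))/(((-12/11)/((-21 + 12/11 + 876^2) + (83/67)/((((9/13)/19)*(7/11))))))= -4899343800725/430542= -11379479.36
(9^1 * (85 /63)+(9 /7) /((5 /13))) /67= 542 /2345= 0.23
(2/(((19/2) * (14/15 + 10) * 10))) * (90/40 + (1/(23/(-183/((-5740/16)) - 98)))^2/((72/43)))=509021915711/20366114147400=0.02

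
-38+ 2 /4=-37.50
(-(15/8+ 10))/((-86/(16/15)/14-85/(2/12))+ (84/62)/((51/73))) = 700910/30327691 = 0.02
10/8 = 5/4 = 1.25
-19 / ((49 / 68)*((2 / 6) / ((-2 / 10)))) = 3876 / 245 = 15.82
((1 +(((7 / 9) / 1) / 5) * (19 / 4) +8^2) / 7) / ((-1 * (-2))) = 4.70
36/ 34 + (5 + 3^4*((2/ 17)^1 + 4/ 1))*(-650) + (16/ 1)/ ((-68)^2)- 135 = -63631458/ 289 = -220178.06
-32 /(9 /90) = -320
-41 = -41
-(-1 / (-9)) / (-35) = 1 / 315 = 0.00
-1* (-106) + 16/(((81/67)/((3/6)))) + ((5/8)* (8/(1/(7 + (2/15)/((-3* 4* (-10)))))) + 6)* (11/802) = 147047599/1299240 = 113.18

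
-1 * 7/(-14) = 1/2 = 0.50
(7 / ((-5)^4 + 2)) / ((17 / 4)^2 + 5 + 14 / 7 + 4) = 112 / 291555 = 0.00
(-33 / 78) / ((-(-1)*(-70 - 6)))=11 / 1976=0.01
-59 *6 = -354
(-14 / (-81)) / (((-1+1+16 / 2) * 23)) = 7 / 7452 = 0.00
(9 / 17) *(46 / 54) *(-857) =-19711 / 51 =-386.49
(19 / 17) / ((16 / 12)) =57 / 68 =0.84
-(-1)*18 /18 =1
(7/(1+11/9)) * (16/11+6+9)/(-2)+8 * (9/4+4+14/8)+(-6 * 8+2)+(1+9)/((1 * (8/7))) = 367/440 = 0.83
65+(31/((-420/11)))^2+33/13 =156390853/2293200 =68.20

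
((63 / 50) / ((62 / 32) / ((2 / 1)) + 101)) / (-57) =-0.00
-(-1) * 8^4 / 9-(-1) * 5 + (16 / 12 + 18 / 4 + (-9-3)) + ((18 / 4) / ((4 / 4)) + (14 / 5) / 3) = 20672 / 45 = 459.38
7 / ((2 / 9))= 63 / 2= 31.50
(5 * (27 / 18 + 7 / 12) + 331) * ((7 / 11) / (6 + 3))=28679 / 1188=24.14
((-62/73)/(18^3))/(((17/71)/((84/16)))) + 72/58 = 173253485/139925232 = 1.24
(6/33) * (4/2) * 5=20/11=1.82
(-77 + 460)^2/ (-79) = -146689/ 79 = -1856.82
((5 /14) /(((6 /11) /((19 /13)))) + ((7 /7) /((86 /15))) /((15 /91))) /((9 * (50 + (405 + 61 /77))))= 1040831 /2118815712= 0.00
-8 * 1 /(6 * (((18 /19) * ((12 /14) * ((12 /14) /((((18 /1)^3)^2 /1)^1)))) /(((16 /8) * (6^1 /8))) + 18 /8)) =-48866328 /82461929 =-0.59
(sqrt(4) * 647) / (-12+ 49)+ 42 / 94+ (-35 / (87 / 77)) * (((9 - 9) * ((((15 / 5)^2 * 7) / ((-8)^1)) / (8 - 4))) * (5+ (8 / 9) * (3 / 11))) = 61595 / 1739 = 35.42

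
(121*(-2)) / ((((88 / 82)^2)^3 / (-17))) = 2693.09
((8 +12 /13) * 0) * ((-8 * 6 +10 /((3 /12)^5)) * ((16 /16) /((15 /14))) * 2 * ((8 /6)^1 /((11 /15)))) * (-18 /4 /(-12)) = 0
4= 4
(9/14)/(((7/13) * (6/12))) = 117/49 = 2.39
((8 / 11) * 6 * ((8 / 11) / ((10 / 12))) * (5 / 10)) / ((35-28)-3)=288 / 605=0.48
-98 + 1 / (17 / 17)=-97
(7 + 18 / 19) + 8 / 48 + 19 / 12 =9.70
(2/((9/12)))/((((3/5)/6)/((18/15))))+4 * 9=68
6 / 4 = 3 / 2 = 1.50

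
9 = 9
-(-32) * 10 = 320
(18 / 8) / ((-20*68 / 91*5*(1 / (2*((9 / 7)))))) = -1053 / 13600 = -0.08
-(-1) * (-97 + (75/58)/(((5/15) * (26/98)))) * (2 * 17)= -2800.85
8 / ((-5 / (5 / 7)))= -8 / 7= -1.14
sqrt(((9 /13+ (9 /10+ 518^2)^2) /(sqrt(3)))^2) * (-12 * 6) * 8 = -23943289046799.73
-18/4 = -9/2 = -4.50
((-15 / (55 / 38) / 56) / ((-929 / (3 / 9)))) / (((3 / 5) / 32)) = 760 / 214599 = 0.00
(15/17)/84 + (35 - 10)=11905/476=25.01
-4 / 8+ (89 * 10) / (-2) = -891 / 2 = -445.50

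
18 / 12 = 1.50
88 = 88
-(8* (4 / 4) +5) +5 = -8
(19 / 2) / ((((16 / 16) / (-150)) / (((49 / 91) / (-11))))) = 9975 / 143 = 69.76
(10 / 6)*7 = 35 / 3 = 11.67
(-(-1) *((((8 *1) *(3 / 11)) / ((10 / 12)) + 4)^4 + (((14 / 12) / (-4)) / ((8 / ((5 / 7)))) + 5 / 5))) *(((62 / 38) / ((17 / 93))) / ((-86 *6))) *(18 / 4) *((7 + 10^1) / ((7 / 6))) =-1535109940231137 / 705110560000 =-2177.12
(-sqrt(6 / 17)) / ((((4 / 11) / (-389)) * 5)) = 4279 * sqrt(102) / 340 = 127.11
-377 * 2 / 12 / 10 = -377 / 60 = -6.28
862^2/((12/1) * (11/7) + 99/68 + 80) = 7407.25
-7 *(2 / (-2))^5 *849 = 5943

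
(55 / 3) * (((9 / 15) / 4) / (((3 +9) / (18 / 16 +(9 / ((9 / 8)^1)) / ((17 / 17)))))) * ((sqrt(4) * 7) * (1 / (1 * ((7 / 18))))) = 2409 / 32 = 75.28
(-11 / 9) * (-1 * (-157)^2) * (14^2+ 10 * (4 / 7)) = 382848268 / 63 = 6076956.63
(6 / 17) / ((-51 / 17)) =-2 / 17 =-0.12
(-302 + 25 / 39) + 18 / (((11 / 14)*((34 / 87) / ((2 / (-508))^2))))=-70896773479 / 235257594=-301.36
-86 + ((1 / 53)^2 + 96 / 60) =-1185393 / 14045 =-84.40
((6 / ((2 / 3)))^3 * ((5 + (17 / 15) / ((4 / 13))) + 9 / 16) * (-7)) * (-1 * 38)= 71715861 / 40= 1792896.52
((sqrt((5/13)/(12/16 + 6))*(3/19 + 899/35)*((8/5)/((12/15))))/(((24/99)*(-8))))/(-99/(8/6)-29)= 7271*sqrt(195)/1647870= 0.06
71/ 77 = 0.92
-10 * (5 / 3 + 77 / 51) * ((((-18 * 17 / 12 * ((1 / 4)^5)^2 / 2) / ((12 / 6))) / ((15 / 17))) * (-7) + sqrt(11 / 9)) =-180 * sqrt(11) / 17 - 3213 / 2097152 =-35.12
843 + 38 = 881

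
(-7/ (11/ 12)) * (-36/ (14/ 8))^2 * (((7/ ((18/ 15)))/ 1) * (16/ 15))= -221184/ 11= -20107.64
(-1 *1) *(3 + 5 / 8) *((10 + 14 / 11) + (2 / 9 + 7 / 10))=-350117 / 7920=-44.21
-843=-843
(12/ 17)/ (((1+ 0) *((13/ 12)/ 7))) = 1008/ 221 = 4.56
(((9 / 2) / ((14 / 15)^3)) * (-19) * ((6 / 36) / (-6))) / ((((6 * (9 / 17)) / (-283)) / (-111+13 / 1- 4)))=582732375 / 21952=26545.75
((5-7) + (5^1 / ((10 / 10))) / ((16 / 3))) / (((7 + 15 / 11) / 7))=-1309 / 1472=-0.89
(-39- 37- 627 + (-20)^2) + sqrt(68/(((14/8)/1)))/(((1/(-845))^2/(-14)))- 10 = -5712200*sqrt(119)- 313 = -62313058.34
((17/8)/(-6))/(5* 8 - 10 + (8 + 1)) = -17/1872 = -0.01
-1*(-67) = 67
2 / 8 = 1 / 4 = 0.25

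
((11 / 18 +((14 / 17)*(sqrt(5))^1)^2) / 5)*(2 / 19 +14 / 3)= 166552 / 43605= 3.82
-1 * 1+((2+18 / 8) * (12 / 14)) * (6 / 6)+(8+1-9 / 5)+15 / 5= 899 / 70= 12.84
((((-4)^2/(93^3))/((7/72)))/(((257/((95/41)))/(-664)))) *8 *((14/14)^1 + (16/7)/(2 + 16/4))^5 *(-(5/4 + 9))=331223879403520/656650037252727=0.50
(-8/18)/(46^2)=-1/4761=-0.00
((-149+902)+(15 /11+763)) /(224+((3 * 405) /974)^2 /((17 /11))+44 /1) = 269183968972 /47722469641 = 5.64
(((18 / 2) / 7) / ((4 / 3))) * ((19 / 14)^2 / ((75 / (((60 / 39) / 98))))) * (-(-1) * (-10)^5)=-8122500 / 218491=-37.18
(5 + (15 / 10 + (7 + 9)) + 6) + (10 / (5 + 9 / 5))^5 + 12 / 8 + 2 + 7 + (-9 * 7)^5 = -1409117907494303 / 1419857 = -992436497.12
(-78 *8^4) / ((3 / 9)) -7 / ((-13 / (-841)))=-12465919 / 13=-958916.85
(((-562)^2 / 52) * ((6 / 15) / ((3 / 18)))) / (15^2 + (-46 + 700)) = 315844 / 19045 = 16.58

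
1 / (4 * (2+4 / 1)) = 1 / 24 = 0.04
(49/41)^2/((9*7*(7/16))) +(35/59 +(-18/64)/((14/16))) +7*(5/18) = 56685799/24993108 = 2.27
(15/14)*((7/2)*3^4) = 1215/4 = 303.75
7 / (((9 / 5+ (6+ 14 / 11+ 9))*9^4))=55 / 931662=0.00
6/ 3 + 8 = 10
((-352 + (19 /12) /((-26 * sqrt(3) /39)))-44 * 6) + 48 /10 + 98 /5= -2958 /5-19 * sqrt(3) /24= -592.97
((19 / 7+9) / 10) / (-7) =-41 / 245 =-0.17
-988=-988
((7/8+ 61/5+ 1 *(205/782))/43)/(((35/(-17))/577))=-86.93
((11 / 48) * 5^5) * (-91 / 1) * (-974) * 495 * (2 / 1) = 251360484375 / 4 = 62840121093.75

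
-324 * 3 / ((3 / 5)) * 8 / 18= -720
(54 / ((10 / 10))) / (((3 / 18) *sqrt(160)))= 81 *sqrt(10) / 10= 25.61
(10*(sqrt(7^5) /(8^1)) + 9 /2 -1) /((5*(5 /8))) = 28 /25 + 98*sqrt(7) /5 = 52.98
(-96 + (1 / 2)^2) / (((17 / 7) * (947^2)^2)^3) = -131369 / 10223662481870972692452532548921788076932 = -0.00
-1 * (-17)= 17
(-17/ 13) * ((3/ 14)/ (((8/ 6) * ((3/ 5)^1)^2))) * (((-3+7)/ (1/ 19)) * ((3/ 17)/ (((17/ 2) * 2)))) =-1425/ 3094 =-0.46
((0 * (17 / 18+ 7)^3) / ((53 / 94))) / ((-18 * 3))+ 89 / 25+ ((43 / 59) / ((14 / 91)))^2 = 9051261 / 348100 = 26.00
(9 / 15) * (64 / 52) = 48 / 65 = 0.74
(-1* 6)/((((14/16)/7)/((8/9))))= -128/3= -42.67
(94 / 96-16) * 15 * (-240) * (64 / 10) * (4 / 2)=692160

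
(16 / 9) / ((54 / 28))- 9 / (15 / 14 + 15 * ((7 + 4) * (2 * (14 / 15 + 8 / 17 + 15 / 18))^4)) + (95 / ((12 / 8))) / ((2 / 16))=32194986375548793386 / 63427355903162817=507.59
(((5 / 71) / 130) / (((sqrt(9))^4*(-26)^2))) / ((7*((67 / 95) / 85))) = 8075 / 47406321144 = 0.00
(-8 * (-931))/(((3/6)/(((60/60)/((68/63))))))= 234612/17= 13800.71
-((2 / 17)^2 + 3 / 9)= -0.35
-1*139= -139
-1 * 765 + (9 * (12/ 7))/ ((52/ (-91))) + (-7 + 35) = -764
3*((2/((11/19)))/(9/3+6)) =38/33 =1.15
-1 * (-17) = 17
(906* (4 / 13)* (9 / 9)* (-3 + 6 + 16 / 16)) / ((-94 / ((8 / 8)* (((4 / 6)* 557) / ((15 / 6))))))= -5382848 / 3055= -1761.98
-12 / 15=-4 / 5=-0.80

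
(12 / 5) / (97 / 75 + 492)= 180 / 36997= 0.00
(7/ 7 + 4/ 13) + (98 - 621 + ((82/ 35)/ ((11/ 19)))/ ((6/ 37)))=-7458511/ 15015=-496.74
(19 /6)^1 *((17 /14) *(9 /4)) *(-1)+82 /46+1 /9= -6.76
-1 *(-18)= 18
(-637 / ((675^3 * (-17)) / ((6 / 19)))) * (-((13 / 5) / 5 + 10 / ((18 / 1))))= -308308 / 7450323046875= -0.00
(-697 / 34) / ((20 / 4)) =-41 / 10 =-4.10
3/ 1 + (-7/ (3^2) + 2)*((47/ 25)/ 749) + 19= 3708067/ 168525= 22.00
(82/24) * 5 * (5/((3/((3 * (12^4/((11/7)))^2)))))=1799652556800/121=14873161626.45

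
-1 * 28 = -28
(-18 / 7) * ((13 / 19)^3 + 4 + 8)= -1521090 / 48013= -31.68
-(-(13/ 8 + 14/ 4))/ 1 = 41/ 8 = 5.12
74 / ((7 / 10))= 740 / 7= 105.71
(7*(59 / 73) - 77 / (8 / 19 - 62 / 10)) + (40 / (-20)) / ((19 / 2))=14293600 / 761463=18.77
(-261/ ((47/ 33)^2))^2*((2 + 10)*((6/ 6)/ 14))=484716746646/ 34157767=14190.53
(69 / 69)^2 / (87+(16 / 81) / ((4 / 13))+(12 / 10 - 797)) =-405 / 286804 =-0.00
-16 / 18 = -8 / 9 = -0.89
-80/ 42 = -1.90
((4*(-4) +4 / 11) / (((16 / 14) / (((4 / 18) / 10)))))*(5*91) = -27391 / 198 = -138.34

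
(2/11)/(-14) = -1/77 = -0.01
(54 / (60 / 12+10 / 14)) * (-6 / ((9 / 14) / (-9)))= 3969 / 5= 793.80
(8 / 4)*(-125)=-250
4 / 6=2 / 3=0.67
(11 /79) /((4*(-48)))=-0.00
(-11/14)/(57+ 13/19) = -209/15344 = -0.01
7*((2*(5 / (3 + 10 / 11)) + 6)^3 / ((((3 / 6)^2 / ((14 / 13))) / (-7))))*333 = -45537773912064 / 1033591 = -44057827.43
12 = 12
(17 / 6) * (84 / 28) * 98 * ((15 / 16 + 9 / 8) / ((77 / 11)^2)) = 561 / 16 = 35.06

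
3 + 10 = 13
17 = 17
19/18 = 1.06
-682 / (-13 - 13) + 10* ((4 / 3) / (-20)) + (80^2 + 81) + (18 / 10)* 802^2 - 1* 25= 227028509 / 195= 1164248.76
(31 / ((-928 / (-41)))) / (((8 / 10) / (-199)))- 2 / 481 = -608301669 / 1785472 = -340.70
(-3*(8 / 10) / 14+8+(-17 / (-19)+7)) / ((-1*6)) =-5228 / 1995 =-2.62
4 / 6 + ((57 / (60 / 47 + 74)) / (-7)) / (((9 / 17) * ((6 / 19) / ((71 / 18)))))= -15129713 / 8024184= -1.89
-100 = -100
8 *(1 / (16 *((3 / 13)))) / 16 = 13 / 96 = 0.14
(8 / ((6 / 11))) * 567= 8316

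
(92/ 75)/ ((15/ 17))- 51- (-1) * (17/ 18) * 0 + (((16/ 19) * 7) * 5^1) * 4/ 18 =-306803/ 7125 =-43.06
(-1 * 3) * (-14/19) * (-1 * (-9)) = 378/19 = 19.89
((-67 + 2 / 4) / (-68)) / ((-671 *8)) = -133 / 730048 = -0.00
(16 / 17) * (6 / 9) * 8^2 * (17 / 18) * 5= 5120 / 27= 189.63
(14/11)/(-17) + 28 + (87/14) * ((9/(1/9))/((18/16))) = 622238/1309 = 475.35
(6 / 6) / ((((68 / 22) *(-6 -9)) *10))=-11 / 5100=-0.00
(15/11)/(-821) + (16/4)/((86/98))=1769431/388333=4.56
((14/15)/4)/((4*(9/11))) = 77/1080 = 0.07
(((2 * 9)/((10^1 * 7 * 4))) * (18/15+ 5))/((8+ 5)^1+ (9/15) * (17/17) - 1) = 31/980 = 0.03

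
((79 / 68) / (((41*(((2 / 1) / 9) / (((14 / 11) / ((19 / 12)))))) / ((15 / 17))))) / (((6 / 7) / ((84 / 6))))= 3658095 / 2476441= 1.48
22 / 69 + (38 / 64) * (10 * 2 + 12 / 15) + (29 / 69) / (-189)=3303707 / 260820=12.67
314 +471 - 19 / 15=11756 / 15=783.73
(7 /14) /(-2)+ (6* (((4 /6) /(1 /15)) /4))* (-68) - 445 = -5861 /4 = -1465.25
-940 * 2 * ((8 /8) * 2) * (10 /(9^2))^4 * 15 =-188000000 /14348907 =-13.10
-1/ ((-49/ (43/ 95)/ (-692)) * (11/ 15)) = -89268/ 10241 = -8.72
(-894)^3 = -714516984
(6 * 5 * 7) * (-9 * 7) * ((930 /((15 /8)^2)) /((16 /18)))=-3937248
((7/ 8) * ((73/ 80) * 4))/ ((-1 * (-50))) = 511/ 8000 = 0.06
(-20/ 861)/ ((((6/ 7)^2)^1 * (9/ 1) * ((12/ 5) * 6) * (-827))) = 175/ 593236872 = 0.00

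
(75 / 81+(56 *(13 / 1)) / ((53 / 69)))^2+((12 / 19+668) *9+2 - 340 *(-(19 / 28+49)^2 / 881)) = 6093594084407021603 / 6718384390284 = 907002.89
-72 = -72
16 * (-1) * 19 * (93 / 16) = -1767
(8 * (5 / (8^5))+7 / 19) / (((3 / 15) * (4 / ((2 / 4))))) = 143835 / 622592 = 0.23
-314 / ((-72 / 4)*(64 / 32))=157 / 18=8.72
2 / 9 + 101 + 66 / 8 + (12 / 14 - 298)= -47293 / 252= -187.67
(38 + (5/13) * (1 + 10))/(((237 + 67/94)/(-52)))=-206424/22345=-9.24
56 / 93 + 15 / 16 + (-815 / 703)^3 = -0.02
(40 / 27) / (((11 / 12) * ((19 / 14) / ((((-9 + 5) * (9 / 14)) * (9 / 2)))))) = -2880 / 209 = -13.78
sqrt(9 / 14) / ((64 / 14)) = 0.18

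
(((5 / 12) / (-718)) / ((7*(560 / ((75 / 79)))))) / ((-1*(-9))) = -25 / 1600921728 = -0.00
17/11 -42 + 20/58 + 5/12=-39.69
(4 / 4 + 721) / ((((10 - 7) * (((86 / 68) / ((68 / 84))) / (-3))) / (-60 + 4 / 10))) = 124360168 / 4515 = 27543.78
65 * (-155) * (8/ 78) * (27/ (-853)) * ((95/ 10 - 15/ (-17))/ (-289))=-4924350/ 4190789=-1.18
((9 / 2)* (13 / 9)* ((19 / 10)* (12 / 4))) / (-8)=-741 / 160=-4.63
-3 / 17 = -0.18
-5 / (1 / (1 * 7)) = -35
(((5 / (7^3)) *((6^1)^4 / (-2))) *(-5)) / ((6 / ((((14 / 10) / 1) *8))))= 4320 / 49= 88.16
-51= -51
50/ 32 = 25/ 16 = 1.56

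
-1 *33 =-33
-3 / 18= -1 / 6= -0.17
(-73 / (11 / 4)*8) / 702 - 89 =-344797 / 3861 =-89.30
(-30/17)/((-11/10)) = 300/187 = 1.60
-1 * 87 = -87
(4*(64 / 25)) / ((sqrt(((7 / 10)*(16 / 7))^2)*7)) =32 / 35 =0.91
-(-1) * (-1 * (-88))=88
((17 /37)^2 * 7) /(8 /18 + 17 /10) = 182070 /264217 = 0.69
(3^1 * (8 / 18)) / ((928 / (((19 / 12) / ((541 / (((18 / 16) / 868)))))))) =0.00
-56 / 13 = -4.31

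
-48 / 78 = -8 / 13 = -0.62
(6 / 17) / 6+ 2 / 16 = 25 / 136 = 0.18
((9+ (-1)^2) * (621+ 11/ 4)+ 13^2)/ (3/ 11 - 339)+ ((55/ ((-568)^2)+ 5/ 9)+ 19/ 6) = -3043520005/ 200349504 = -15.19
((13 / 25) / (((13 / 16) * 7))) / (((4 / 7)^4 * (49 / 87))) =609 / 400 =1.52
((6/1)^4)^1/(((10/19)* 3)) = 4104/5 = 820.80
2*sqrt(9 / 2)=3*sqrt(2)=4.24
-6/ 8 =-3/ 4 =-0.75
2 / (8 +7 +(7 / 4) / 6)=48 / 367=0.13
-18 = -18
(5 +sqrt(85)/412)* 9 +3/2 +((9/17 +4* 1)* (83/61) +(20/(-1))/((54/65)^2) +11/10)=9* sqrt(85)/412 +93683644/3779865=24.99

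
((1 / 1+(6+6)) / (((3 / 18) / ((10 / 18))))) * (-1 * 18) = -780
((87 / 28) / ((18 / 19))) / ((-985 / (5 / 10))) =-551 / 330960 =-0.00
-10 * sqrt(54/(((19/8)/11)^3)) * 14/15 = -9856 * sqrt(627)/361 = -683.64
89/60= 1.48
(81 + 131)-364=-152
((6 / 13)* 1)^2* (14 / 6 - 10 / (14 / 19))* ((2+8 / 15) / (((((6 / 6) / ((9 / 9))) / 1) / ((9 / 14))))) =-161424 / 41405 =-3.90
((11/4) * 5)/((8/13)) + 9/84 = 5029/224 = 22.45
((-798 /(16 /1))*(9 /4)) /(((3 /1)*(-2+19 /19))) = 1197 /32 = 37.41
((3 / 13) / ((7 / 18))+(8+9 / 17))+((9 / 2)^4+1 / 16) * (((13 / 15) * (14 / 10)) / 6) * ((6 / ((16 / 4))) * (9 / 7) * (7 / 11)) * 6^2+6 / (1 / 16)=3769.40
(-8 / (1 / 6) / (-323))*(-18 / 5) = -864 / 1615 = -0.53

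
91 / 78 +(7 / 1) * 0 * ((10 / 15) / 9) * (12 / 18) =1.17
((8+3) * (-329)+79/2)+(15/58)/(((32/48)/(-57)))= -3601.61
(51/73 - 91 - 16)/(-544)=485/2482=0.20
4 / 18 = 2 / 9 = 0.22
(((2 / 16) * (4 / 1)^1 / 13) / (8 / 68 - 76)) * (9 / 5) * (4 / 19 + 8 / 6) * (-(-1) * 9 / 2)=-1683 / 265525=-0.01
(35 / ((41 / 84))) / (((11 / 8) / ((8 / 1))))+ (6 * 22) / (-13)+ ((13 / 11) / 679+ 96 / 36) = 409.72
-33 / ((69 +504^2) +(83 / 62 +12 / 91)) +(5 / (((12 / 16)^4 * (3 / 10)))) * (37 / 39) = 678930294126478 / 13585808951559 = 49.97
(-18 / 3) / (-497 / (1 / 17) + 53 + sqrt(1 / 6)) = 6*sqrt(6) / 422956895 + 302256 / 422956895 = 0.00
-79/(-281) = 79/281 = 0.28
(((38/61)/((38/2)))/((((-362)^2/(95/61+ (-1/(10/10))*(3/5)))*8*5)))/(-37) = -73/451043619700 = -0.00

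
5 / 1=5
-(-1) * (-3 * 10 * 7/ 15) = -14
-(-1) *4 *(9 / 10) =18 / 5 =3.60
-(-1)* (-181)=-181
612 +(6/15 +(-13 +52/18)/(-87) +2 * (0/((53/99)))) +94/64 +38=81680677/125280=651.98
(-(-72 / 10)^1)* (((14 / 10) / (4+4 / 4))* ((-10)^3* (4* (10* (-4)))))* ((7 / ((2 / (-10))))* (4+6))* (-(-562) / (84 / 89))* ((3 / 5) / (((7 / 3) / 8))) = -138289766400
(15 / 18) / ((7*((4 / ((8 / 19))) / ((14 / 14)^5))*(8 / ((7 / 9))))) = 5 / 4104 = 0.00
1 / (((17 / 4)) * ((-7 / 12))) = -48 / 119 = -0.40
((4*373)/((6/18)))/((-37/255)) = -1141380/37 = -30848.11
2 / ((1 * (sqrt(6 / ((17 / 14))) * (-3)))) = -sqrt(357) / 63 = -0.30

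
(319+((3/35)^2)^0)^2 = 102400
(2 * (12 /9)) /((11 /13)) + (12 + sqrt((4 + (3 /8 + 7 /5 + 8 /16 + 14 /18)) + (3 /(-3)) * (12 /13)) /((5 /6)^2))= 3 * sqrt(3729310) /1625 + 500 /33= 18.72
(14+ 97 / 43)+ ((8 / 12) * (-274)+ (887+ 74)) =102502 / 129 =794.59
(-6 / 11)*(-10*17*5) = 5100 / 11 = 463.64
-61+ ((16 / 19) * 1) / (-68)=-19707 / 323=-61.01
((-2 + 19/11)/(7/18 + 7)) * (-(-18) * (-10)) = 9720/1463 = 6.64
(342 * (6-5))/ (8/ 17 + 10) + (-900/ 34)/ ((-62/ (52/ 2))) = 2052639/ 46903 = 43.76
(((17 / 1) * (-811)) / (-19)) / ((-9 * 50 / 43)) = -592841 / 8550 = -69.34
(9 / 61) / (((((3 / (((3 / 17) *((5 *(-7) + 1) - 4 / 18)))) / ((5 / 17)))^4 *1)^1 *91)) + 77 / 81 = 3834324024024109 / 4032664449369777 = 0.95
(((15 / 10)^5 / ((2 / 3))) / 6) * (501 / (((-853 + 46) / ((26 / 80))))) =-527553 / 1377280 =-0.38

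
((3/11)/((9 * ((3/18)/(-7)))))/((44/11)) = -0.32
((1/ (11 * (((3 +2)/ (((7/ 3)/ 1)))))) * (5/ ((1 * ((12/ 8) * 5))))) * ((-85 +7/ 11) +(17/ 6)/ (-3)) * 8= -945896/ 49005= -19.30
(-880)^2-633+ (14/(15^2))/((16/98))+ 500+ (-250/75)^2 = 696850643/900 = 774278.49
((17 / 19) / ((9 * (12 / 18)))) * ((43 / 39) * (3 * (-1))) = -731 / 1482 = -0.49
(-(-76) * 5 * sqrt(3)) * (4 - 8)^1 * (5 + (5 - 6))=-6080 * sqrt(3)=-10530.87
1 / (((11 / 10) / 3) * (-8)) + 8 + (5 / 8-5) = 289 / 88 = 3.28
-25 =-25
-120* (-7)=840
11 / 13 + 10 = 141 / 13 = 10.85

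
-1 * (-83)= 83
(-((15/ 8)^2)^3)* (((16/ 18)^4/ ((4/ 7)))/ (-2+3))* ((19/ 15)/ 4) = -415625/ 27648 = -15.03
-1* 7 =-7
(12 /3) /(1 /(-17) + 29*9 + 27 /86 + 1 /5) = 29240 /1911237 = 0.02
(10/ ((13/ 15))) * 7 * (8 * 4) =33600/ 13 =2584.62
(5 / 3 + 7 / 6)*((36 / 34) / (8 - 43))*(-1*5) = 3 / 7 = 0.43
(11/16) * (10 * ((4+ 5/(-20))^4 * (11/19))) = 30628125/38912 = 787.11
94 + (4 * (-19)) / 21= 1898 / 21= 90.38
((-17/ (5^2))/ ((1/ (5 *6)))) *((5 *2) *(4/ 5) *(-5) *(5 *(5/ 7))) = 20400/ 7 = 2914.29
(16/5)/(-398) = -8/995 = -0.01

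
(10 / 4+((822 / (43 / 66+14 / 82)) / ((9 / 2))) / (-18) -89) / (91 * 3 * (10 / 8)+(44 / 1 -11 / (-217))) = -1718041514 / 6697181025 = -0.26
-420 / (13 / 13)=-420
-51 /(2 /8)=-204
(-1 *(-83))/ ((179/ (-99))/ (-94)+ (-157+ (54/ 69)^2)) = -0.53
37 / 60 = 0.62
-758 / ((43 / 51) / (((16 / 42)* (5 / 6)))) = -257720 / 903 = -285.40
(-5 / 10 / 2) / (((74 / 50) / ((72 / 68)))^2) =-0.13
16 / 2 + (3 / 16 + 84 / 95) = 13789 / 1520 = 9.07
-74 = -74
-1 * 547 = -547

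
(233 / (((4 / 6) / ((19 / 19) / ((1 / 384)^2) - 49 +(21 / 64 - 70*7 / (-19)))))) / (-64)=-125315791029 / 155648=-805123.04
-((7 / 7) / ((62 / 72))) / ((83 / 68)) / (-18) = 0.05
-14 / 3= -4.67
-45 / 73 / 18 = -5 / 146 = -0.03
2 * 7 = 14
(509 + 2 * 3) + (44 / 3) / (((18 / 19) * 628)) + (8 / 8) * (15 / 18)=2186722 / 4239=515.86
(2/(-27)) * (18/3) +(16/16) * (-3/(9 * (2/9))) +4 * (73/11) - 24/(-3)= 6455/198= 32.60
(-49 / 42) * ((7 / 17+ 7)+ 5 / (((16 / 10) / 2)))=-15.94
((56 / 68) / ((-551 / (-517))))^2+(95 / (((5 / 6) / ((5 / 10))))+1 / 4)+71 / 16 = 87438278347 / 1403851024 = 62.28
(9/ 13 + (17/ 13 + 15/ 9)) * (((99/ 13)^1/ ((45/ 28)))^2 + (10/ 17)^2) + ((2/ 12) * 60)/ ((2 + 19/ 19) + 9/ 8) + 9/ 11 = 3499071391/ 40293825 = 86.84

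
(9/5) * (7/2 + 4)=13.50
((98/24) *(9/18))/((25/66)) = 539/100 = 5.39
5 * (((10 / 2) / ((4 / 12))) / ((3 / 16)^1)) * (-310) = -124000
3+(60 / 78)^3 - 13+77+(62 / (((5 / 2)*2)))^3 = 1974.08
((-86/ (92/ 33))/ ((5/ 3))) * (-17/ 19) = 16.56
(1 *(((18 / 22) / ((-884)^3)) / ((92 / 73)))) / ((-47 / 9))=5913 / 32857549094656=0.00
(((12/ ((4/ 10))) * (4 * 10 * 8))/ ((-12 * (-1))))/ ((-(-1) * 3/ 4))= 3200/ 3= 1066.67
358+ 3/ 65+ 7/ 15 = 13982/ 39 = 358.51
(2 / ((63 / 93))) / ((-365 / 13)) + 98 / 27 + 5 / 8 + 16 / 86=102885599 / 23730840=4.34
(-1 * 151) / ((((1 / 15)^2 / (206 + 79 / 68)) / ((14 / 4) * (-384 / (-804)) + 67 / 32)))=-3863784825225 / 145792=-26502035.95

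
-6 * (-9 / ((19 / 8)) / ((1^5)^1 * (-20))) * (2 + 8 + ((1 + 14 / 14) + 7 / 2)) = -1674 / 95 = -17.62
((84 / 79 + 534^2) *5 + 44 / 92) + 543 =2591639420 / 1817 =1426328.79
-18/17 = -1.06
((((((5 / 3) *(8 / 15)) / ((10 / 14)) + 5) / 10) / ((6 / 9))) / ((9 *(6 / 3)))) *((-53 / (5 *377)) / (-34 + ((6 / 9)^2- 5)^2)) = 44679 / 404521000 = 0.00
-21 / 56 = -3 / 8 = -0.38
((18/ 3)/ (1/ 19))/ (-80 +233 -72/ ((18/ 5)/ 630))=-0.01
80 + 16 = 96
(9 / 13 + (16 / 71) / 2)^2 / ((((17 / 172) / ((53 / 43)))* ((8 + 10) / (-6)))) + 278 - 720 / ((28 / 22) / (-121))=20902456586458 / 304138653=68726.73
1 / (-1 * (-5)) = 1 / 5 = 0.20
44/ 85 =0.52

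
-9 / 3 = -3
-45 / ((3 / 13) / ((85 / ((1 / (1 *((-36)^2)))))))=-21481200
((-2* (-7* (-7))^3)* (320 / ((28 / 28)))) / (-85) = 15059072 / 17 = 885827.76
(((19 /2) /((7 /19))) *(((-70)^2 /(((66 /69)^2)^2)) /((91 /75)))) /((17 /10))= 73175.69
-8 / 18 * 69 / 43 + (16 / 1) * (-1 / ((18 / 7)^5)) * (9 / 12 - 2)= -10873183 / 20312856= -0.54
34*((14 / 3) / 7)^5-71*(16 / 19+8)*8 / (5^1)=-23084672 / 23085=-999.99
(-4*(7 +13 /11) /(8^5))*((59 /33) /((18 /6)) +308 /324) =-3445 /2230272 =-0.00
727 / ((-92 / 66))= -23991 / 46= -521.54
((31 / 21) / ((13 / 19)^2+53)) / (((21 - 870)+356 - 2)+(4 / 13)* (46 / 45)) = -727415 / 13033591858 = -0.00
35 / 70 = 1 / 2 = 0.50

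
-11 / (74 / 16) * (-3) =264 / 37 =7.14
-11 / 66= -0.17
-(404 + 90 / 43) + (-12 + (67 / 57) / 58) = -59432387 / 142158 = -418.07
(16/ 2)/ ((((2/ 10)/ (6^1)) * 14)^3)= 27000/ 343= 78.72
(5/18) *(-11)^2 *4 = 134.44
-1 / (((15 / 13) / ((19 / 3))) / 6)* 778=-384332 / 15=-25622.13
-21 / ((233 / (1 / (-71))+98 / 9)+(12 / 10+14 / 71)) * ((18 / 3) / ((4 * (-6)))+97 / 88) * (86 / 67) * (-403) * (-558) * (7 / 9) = 18922767625125 / 77850240094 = 243.07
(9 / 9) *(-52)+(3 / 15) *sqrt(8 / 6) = -52+2 *sqrt(3) / 15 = -51.77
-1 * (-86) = 86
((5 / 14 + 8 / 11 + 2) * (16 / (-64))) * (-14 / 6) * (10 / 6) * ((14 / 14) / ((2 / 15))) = 22.49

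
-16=-16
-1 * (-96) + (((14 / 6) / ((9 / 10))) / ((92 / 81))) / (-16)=70551 / 736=95.86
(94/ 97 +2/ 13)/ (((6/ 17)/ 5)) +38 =67978/ 1261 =53.91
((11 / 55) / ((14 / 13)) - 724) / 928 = -50667 / 64960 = -0.78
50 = 50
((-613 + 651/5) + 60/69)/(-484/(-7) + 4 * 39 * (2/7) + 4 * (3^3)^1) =-193977/89240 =-2.17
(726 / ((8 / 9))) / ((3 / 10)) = 5445 / 2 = 2722.50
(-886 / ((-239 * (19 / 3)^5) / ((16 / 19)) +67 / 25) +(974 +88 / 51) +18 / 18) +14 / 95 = 1330427073045828571 / 1361924066230755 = 976.87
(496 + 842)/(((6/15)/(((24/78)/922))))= 6690/5993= 1.12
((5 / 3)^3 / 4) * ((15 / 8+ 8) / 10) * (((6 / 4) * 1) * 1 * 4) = 6.86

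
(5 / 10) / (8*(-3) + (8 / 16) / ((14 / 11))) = -0.02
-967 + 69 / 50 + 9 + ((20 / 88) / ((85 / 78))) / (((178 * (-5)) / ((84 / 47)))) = -37414429031 / 39111050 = -956.62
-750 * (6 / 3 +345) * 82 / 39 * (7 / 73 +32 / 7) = -16965697500 / 6643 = -2553921.04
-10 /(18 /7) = -3.89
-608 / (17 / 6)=-3648 / 17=-214.59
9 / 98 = 0.09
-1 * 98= -98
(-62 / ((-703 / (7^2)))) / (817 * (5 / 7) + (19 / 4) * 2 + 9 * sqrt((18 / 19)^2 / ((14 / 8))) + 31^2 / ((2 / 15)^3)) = 73495279497584 / 6905084897364265957-440971776 * sqrt(7) / 6905084897364265957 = 0.00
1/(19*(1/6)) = 6/19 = 0.32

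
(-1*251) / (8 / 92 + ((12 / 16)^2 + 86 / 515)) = -47569520 / 154733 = -307.43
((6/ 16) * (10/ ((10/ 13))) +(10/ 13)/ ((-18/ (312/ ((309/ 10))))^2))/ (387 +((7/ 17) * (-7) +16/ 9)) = 598023127/ 45099113616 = 0.01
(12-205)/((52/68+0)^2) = -55777/169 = -330.04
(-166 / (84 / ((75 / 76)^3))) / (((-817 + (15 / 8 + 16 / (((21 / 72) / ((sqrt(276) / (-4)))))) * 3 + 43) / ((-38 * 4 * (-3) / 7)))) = 106291875 / 137758322 -39840000 * sqrt(69) / 482154127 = 0.09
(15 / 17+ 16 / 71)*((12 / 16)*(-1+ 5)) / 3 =1337 / 1207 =1.11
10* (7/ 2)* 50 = 1750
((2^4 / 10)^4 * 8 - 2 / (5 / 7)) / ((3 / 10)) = 62036 / 375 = 165.43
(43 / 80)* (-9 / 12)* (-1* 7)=903 / 320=2.82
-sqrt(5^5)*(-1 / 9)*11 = 275*sqrt(5) / 9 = 68.32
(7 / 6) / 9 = 7 / 54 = 0.13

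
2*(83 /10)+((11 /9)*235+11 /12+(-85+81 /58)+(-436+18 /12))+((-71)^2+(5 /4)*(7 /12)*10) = 50476639 /10440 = 4834.93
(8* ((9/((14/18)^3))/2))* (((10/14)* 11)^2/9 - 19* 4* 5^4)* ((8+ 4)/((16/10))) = -458055668250/16807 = -27253862.57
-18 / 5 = -3.60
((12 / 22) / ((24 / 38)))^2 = 361 / 484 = 0.75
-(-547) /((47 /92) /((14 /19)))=704536 /893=788.95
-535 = -535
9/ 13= 0.69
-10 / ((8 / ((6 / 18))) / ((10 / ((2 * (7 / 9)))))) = -75 / 28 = -2.68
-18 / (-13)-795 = -10317 / 13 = -793.62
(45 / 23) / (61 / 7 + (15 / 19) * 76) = 315 / 11063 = 0.03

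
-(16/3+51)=-169/3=-56.33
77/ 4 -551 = -2127/ 4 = -531.75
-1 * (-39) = 39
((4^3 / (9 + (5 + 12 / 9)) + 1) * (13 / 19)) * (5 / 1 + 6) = 17017 / 437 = 38.94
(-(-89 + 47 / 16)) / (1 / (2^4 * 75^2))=7745625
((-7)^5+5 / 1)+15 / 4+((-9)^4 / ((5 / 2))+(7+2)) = -283297 / 20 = -14164.85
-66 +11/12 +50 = -181/12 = -15.08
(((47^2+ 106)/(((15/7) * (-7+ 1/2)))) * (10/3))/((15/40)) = -518560/351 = -1477.38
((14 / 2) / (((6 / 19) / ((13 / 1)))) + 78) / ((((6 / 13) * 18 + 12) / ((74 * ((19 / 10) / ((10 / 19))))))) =381489277 / 79200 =4816.78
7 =7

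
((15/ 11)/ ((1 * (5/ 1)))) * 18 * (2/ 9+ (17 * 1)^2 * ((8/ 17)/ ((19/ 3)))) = 22260/ 209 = 106.51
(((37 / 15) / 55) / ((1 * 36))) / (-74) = -1 / 59400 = -0.00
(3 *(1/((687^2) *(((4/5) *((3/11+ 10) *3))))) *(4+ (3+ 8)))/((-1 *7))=-275/497769972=-0.00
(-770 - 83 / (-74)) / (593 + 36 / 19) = -1081043 / 836422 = -1.29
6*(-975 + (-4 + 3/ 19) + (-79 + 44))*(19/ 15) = -38526/ 5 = -7705.20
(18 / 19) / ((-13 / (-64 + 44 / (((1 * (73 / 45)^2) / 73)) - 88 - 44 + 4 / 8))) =-1346913 / 18031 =-74.70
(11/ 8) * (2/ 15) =0.18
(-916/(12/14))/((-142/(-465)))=-248465/71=-3499.51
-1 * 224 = -224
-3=-3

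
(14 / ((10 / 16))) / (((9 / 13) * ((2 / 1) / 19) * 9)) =13832 / 405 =34.15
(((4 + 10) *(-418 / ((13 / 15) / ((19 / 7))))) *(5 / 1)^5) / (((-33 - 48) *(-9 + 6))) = -248187500 / 1053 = -235695.63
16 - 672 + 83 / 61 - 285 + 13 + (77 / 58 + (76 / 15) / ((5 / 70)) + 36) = -43431343 / 53070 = -818.38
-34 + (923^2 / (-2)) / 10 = -42630.45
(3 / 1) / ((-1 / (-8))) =24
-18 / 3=-6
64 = 64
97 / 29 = 3.34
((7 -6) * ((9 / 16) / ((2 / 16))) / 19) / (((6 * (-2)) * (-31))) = 3 / 4712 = 0.00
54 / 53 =1.02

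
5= 5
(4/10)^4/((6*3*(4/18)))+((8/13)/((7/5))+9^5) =3358437239/56875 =59049.45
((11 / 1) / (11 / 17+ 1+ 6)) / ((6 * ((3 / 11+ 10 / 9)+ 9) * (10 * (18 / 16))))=2057 / 1002300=0.00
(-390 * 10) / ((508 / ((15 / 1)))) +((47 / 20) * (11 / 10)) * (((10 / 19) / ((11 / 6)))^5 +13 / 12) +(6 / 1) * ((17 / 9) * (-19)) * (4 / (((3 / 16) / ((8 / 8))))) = -4706.13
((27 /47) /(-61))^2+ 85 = 698674294 /8219689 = 85.00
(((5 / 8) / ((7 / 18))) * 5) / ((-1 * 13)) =-225 / 364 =-0.62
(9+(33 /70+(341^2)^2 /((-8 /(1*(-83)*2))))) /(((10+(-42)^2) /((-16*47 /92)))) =-1846126730722457 /1428070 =-1292742464.11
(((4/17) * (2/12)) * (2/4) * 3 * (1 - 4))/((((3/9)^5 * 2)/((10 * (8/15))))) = -1944/17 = -114.35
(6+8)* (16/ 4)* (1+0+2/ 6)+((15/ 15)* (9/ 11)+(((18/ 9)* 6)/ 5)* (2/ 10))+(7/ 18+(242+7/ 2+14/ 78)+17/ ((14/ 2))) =73076908/ 225225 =324.46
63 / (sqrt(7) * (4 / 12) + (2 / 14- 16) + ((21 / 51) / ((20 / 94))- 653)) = -0.09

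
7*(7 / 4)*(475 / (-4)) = -23275 / 16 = -1454.69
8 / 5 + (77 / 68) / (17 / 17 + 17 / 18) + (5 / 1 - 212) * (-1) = 35561 / 170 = 209.18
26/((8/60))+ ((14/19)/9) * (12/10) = 55603/285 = 195.10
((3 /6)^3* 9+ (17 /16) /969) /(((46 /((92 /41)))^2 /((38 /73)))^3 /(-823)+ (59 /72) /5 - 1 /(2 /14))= -146459894880 /83155097671756693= -0.00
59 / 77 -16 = -1173 / 77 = -15.23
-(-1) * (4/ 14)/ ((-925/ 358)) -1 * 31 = -31.11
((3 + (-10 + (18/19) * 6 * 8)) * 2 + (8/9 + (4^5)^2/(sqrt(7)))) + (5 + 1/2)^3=334081/1368 + 1048576 * sqrt(7)/7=396568.69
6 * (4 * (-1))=-24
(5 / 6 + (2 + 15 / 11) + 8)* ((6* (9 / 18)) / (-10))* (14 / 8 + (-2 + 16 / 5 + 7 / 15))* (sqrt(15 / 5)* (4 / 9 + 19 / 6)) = -429065* sqrt(3) / 9504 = -78.19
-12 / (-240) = 1 / 20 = 0.05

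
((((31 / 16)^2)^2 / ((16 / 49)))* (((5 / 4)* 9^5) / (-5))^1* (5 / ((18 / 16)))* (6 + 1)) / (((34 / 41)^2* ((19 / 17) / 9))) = -157213979273827035 / 677380096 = -232091229.43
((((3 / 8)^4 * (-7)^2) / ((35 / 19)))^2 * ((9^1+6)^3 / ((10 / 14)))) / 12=7311624327 / 67108864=108.95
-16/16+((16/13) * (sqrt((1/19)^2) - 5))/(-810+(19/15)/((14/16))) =-10405943/10484903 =-0.99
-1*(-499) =499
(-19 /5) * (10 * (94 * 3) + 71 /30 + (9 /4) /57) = -3217543 /300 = -10725.14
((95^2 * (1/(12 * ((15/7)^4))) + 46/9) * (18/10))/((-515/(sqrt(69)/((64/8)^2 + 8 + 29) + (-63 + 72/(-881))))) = 244767367/27222900 - 990961 * sqrt(69)/702202500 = 8.98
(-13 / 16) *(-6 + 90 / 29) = 273 / 116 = 2.35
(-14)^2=196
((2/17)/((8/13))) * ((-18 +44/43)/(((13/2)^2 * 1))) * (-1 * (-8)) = -5840/9503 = -0.61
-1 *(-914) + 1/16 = 14625/16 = 914.06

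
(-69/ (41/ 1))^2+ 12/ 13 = 82065/ 21853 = 3.76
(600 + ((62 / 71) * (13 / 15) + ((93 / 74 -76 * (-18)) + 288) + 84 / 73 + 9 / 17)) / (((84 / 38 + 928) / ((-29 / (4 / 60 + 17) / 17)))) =-121773916806109 / 501516917251072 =-0.24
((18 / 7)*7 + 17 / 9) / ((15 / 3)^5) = 179 / 28125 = 0.01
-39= -39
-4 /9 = -0.44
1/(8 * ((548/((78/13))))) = 3/2192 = 0.00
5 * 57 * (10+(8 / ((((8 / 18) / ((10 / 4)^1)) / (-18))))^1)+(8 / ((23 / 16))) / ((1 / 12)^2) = -5225568 / 23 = -227198.61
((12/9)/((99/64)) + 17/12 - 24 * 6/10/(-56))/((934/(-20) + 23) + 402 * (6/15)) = 105437/5700618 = 0.02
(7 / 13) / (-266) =-1 / 494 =-0.00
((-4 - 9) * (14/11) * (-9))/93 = 546/341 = 1.60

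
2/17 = 0.12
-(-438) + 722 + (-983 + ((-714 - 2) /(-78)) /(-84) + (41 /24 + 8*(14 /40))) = 5942633 /32760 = 181.40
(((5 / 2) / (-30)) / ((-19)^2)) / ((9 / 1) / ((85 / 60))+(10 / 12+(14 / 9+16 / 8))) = -51 / 2373214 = -0.00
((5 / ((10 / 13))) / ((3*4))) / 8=13 / 192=0.07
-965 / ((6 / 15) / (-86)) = 207475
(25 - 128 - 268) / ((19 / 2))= -742 / 19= -39.05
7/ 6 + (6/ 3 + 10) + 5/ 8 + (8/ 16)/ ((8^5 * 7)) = 18980867/ 1376256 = 13.79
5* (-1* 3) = -15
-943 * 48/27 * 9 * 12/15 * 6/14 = -181056/35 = -5173.03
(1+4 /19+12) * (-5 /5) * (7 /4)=-1757 /76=-23.12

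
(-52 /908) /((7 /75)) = -975 /1589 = -0.61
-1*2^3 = -8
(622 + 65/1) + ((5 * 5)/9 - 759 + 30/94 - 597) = -281677/423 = -665.90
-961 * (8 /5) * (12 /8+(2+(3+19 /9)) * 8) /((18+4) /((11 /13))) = -3453.03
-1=-1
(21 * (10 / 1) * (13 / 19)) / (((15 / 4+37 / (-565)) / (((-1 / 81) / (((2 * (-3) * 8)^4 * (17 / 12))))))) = -257075 / 4015582636032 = -0.00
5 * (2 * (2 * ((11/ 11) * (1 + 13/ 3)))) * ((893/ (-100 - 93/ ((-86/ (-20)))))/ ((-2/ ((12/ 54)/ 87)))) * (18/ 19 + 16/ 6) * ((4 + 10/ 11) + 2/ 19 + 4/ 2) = 19530685312/ 770286429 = 25.36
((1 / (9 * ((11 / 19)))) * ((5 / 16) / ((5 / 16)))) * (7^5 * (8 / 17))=2554664 / 1683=1517.92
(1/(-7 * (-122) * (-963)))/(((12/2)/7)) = -1/704916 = -0.00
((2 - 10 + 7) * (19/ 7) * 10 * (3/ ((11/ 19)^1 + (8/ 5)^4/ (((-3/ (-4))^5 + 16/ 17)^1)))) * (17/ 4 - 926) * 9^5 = 15115958273593546875/ 20941211438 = 721828262.82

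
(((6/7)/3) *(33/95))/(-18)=-11/1995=-0.01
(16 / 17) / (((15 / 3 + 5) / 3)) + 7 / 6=739 / 510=1.45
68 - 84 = -16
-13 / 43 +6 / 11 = 115 / 473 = 0.24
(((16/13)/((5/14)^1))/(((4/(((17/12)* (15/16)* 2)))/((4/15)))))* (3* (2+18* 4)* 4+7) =546.18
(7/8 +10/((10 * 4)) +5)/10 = 49/80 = 0.61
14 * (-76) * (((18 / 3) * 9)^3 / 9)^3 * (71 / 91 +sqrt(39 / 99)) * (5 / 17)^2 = -1444968086614732800 / 3757 - 47487214114099200 * sqrt(429) / 3179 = -694002972531425.57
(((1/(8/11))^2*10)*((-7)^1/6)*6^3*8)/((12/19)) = -241395/4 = -60348.75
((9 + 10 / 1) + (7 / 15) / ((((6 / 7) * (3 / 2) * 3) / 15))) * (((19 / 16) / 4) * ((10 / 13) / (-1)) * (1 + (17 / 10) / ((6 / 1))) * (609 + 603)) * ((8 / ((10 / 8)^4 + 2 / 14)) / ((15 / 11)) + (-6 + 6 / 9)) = 1287163493 / 56835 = 22647.37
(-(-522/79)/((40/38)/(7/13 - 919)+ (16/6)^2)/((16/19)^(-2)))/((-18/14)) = -186149376/363159445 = -0.51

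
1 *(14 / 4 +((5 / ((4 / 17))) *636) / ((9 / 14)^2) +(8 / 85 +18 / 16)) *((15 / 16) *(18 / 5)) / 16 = 600513043 / 87040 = 6899.28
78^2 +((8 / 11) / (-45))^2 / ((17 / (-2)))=25342445572 / 4165425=6084.00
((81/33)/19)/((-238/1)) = -27/49742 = -0.00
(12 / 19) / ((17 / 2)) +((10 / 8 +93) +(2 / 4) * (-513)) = -209531 / 1292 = -162.18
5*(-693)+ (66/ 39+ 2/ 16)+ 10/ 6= -1079993/ 312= -3461.52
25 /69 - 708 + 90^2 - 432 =480265 /69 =6960.36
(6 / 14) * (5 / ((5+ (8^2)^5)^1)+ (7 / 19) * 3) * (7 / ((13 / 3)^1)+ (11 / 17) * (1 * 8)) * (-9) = -16032039316344 / 553692869821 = -28.95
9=9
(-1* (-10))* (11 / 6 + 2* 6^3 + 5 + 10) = 13465 / 3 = 4488.33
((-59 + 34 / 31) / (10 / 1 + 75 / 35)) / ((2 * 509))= -2513 / 536486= -0.00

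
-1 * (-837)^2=-700569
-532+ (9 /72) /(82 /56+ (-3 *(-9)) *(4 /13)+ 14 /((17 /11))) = -123981053 /233050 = -531.99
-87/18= -29/6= -4.83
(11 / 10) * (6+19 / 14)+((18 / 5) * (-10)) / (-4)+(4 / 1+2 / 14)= 2973 / 140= 21.24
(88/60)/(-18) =-0.08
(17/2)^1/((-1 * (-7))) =17/14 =1.21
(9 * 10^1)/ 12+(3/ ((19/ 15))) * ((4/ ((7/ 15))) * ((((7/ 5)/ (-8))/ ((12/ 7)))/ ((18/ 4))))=535/ 76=7.04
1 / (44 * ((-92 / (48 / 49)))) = -3 / 12397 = -0.00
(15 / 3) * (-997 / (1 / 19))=-94715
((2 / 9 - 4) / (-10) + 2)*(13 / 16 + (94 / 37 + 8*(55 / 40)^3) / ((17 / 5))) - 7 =20384821 / 1811520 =11.25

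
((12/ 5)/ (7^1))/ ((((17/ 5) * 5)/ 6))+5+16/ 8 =4237/ 595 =7.12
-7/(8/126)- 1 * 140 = -1001/4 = -250.25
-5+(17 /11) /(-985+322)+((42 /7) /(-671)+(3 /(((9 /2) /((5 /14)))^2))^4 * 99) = -14880231848163995 /2969359219854027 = -5.01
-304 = -304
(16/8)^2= 4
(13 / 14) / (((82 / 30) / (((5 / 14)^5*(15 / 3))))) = 3046875 / 308710976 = 0.01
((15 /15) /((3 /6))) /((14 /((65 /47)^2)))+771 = 11926198 /15463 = 771.27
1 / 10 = 0.10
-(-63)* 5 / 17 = 315 / 17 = 18.53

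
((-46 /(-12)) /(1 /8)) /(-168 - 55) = -92 /669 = -0.14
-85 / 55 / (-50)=17 / 550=0.03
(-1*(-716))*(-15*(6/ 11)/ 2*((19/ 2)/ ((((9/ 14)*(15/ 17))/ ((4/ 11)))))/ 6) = -3237752/ 1089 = -2973.14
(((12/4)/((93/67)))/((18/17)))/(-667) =-1139/372186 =-0.00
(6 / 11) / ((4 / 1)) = 3 / 22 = 0.14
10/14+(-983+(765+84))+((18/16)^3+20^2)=268.14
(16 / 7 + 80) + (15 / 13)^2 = 98919 / 1183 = 83.62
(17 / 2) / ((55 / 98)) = 833 / 55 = 15.15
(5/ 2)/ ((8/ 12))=15/ 4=3.75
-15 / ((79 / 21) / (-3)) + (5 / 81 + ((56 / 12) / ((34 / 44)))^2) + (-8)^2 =208039868 / 1849311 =112.50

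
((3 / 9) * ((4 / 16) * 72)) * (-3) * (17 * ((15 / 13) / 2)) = -2295 / 13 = -176.54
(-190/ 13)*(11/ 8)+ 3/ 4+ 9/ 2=-193/ 13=-14.85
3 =3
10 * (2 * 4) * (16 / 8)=160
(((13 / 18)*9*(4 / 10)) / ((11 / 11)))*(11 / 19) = 143 / 95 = 1.51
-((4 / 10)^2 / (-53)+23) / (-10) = 30471 / 13250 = 2.30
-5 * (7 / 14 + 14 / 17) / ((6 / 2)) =-75 / 34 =-2.21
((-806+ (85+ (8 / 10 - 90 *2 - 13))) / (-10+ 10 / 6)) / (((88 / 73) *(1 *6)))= 166659 / 11000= 15.15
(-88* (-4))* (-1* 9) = -3168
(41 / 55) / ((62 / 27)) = 1107 / 3410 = 0.32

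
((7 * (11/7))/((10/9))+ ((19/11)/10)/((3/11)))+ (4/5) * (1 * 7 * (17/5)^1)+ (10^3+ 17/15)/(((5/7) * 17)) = 5713/51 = 112.02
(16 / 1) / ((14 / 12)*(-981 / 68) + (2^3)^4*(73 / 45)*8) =97920 / 325217699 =0.00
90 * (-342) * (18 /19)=-29160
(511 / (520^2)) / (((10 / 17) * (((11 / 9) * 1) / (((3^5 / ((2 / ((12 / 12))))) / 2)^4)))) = 272607264823383 / 7614464000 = 35801.24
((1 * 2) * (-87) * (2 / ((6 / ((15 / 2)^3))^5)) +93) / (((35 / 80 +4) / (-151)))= 23673300563945664933 / 1163264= 20350754913713.19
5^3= 125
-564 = -564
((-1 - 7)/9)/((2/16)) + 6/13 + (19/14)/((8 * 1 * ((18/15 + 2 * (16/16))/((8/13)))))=-173417/26208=-6.62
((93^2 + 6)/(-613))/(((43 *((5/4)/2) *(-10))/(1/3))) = 2308/131795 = 0.02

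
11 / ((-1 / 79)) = -869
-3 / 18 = -1 / 6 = -0.17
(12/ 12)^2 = 1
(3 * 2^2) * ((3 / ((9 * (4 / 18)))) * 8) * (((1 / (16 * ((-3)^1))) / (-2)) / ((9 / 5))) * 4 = 10 / 3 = 3.33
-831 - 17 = -848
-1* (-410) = 410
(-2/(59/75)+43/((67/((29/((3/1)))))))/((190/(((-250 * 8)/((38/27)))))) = -39080700/1427033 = -27.39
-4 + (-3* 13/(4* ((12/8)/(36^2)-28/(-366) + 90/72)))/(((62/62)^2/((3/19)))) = -6859540/1329487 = -5.16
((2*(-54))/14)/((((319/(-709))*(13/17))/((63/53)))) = 5857758/219791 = 26.65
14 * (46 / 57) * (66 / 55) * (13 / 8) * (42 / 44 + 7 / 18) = 14651 / 495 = 29.60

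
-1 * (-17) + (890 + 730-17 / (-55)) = 90052 / 55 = 1637.31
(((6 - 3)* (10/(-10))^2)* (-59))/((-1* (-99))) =-59/33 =-1.79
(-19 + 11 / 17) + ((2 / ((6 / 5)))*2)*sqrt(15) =-312 / 17 + 10*sqrt(15) / 3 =-5.44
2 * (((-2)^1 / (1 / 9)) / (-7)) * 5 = 180 / 7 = 25.71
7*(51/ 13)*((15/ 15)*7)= 192.23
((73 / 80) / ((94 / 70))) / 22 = 511 / 16544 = 0.03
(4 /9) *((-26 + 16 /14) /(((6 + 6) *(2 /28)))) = -116 /9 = -12.89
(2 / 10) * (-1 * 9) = -9 / 5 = -1.80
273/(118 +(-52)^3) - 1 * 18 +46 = 187307/6690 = 28.00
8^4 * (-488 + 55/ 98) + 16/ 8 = -97830814/ 49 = -1996547.22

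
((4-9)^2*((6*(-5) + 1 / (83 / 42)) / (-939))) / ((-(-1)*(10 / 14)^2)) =39984 / 25979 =1.54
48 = 48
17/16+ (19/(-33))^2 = 1.39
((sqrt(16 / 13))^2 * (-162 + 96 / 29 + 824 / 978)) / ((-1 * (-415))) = -7162976 / 15301299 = -0.47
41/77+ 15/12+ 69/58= 26547/8932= 2.97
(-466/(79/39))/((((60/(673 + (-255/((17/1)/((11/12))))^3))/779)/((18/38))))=137815886403/50560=2725788.89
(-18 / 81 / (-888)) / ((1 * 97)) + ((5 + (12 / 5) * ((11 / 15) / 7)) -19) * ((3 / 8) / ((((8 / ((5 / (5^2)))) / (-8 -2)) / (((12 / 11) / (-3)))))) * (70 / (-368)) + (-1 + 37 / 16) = 5498189437 / 3922633440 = 1.40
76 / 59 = 1.29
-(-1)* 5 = 5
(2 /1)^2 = 4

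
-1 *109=-109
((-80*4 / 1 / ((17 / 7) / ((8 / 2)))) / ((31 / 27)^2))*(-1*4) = 26127360 / 16337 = 1599.28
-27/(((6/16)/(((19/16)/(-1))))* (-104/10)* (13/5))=-4275/1352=-3.16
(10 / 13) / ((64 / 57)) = 285 / 416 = 0.69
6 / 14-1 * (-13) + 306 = 2236 / 7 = 319.43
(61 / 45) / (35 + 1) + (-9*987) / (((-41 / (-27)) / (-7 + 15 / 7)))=1887208541 / 66420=28413.26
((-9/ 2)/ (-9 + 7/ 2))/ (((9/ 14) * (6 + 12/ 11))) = 7/ 39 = 0.18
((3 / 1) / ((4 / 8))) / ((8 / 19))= 57 / 4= 14.25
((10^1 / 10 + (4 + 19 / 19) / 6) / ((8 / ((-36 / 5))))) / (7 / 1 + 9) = -33 / 320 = -0.10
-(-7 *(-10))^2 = -4900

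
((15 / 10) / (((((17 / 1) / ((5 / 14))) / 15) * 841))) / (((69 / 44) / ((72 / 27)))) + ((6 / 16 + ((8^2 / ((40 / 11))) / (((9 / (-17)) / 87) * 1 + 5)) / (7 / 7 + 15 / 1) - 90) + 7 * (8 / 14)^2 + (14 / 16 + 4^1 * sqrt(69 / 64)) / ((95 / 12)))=-86.48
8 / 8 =1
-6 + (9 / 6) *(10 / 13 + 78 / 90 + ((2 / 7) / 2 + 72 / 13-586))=-397681 / 455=-874.02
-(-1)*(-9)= -9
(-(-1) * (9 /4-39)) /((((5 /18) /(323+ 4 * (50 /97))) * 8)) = -41715513 /7760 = -5375.71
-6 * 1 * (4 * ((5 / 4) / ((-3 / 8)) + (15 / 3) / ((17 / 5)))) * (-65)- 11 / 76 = -3754587 / 1292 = -2906.03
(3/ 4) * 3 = 9/ 4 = 2.25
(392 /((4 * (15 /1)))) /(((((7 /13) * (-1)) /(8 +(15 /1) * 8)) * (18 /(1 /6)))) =-5824 /405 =-14.38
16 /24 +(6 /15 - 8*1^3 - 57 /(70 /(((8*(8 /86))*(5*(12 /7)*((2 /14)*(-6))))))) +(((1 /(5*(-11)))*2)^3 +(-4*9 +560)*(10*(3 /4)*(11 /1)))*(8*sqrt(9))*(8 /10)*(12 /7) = 52373405677638664 /36807973125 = 1422882.09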